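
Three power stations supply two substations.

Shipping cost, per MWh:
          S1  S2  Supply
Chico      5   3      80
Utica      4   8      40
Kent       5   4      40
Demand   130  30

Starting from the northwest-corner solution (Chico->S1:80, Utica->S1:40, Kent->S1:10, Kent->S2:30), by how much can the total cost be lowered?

30

Current plan cost = 80·5 + 40·4 + 10·5 + 30·4 = 730.
Optimal plan:
  Chico–S1: 50 MWh
  Chico–S2: 30 MWh
  Utica–S1: 40 MWh
  Kent–S1: 40 MWh
Optimal cost = 700.
Saving = 730 − 700 = 30.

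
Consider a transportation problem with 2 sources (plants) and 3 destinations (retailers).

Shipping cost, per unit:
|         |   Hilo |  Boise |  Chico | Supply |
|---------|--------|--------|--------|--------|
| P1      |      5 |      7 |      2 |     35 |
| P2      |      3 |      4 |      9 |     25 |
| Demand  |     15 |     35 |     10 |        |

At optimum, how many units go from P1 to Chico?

Optimal shipments:
  P1->Hilo: 15 × 5 = 75
  P1->Boise: 10 × 7 = 70
  P1->Chico: 10 × 2 = 20
  P2->Boise: 25 × 4 = 100
Total cost = 265.
So P1→Chico carries 10 units.

10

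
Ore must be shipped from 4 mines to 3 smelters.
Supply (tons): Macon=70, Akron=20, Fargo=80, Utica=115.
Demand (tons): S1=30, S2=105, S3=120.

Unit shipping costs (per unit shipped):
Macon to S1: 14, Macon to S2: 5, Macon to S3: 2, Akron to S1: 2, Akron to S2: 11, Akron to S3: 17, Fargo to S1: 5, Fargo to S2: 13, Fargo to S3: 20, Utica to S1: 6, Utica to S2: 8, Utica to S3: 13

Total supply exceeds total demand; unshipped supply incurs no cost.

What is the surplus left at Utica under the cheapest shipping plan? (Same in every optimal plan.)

0

Minimum-cost shipments:
  Macon to S3: 70 × 2 = 140
  Akron to S1: 20 × 2 = 40
  Fargo to S1: 10 × 5 = 50
  Fargo to S2: 40 × 13 = 520
  Utica to S2: 65 × 8 = 520
  Utica to S3: 50 × 13 = 650
Total cost = 1920.
Utica ships 115 of its 115, leaving 0.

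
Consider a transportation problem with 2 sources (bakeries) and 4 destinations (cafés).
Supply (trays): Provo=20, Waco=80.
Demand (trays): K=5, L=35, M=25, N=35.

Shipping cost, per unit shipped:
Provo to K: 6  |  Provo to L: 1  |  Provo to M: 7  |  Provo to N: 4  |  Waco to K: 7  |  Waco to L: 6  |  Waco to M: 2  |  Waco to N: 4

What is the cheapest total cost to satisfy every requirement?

Optimal allocation:
  Provo→L: 20 × 1 = 20
  Waco→K: 5 × 7 = 35
  Waco→L: 15 × 6 = 90
  Waco→M: 25 × 2 = 50
  Waco→N: 35 × 4 = 140
Total = 20 + 35 + 90 + 50 + 140 = 335.
(Supply check: Provo ships 20; Waco ships 80.)

335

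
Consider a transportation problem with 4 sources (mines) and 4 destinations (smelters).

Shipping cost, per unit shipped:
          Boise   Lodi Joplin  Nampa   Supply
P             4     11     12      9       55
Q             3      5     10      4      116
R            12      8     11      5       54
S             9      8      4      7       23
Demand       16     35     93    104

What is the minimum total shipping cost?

A cheapest plan:
  P to Boise: 16 × 4 = 64
  P to Joplin: 39 × 12 = 468
  Q to Lodi: 35 × 5 = 175
  Q to Nampa: 81 × 4 = 324
  R to Joplin: 31 × 11 = 341
  R to Nampa: 23 × 5 = 115
  S to Joplin: 23 × 4 = 92
Total = 64 + 468 + 175 + 324 + 341 + 115 + 92 = 1579.
(Supply check: P ships 55; Q ships 116; R ships 54; S ships 23.)

1579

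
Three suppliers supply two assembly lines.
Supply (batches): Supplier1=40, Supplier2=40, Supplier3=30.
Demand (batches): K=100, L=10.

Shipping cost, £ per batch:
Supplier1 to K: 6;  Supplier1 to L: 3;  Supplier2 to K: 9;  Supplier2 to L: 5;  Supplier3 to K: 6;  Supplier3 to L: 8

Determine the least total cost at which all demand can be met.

An optimal shipping plan:
  Supplier1→K: 40 × £6 = £240
  Supplier2→K: 30 × £9 = £270
  Supplier2→L: 10 × £5 = £50
  Supplier3→K: 30 × £6 = £180
Total = 240 + 270 + 50 + 180 = £740.

740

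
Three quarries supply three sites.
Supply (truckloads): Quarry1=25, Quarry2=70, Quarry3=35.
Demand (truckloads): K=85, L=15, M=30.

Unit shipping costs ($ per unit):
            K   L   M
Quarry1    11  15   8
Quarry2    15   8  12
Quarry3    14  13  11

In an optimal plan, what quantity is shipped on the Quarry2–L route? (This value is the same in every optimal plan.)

Optimal shipments:
  Quarry1 to M: 25 × $8 = $200
  Quarry2 to K: 50 × $15 = $750
  Quarry2 to L: 15 × $8 = $120
  Quarry2 to M: 5 × $12 = $60
  Quarry3 to K: 35 × $14 = $490
Total cost = $1620.
So Quarry2→L carries 15 truckloads.

15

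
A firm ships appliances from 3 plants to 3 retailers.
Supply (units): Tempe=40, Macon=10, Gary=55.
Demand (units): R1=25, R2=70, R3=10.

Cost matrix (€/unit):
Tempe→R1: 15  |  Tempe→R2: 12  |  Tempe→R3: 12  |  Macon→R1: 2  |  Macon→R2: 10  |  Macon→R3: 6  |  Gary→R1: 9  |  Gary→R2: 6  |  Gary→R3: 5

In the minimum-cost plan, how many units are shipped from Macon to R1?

10

Optimal shipments:
  Tempe–R2: 40 units
  Macon–R1: 10 units
  Gary–R1: 15 units
  Gary–R2: 30 units
  Gary–R3: 10 units
Total cost = €865.
So Macon→R1 carries 10 units.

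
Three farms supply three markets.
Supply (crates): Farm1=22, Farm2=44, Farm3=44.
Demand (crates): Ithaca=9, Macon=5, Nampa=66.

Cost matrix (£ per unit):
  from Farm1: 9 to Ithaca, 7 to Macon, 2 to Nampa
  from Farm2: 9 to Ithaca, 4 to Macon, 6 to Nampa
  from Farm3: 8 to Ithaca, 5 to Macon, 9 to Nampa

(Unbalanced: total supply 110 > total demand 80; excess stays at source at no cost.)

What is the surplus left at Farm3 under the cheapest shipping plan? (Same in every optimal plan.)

Minimum-cost shipments:
  Farm1 to Nampa: 22 × £2 = £44
  Farm2 to Nampa: 44 × £6 = £264
  Farm3 to Ithaca: 9 × £8 = £72
  Farm3 to Macon: 5 × £5 = £25
Total cost = £405.
Farm3 ships 14 of its 44, leaving 30.

30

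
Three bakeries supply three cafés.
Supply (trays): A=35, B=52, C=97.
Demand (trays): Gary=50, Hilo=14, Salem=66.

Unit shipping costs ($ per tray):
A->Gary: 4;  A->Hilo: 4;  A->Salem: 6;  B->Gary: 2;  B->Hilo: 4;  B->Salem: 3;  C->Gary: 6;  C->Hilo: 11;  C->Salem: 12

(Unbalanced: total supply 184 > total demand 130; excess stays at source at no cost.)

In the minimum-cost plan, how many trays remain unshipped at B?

0

Minimum-cost shipments:
  A->Gary: 7 trays
  A->Hilo: 14 trays
  A->Salem: 14 trays
  B->Salem: 52 trays
  C->Gary: 43 trays
Total cost = $582.
B ships 52 of its 52, leaving 0.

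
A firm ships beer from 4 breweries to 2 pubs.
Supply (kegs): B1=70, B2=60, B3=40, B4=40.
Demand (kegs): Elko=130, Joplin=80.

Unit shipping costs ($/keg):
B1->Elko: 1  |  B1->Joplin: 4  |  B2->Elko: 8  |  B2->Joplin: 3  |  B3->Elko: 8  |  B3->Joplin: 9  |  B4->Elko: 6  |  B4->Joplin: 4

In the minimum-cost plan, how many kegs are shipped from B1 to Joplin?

0

Optimal shipments:
  B1→Elko: 70 × $1 = $70
  B2→Joplin: 60 × $3 = $180
  B3→Elko: 40 × $8 = $320
  B4→Elko: 20 × $6 = $120
  B4→Joplin: 20 × $4 = $80
Total cost = $770.
The route B1→Joplin is not used.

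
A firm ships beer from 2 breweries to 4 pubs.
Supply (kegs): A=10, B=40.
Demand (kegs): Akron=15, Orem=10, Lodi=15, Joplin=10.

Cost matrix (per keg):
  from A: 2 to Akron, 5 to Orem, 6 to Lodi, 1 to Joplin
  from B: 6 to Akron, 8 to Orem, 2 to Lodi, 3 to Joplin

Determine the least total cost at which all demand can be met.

190

A cheapest plan:
  A->Akron: 10 × 2 = 20
  B->Akron: 5 × 6 = 30
  B->Orem: 10 × 8 = 80
  B->Lodi: 15 × 2 = 30
  B->Joplin: 10 × 3 = 30
Total = 20 + 30 + 80 + 30 + 30 = 190.
(Supply check: A ships 10; B ships 40.)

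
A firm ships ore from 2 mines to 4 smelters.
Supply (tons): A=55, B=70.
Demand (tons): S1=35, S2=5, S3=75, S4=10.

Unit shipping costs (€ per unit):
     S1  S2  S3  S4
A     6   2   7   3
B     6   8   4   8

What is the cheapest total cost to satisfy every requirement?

A cheapest plan:
  A→S1: 35 × €6 = €210
  A→S2: 5 × €2 = €10
  A→S3: 5 × €7 = €35
  A→S4: 10 × €3 = €30
  B→S3: 70 × €4 = €280
Total = 210 + 10 + 35 + 30 + 280 = €565.

565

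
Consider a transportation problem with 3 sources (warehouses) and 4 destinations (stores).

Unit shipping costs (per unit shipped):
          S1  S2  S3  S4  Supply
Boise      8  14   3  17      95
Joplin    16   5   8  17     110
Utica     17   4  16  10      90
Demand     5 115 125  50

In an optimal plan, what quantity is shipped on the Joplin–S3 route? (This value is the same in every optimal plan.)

35

The minimum-cost plan:
  Boise→S1: 5 × 8 = 40
  Boise→S3: 90 × 3 = 270
  Joplin→S2: 75 × 5 = 375
  Joplin→S3: 35 × 8 = 280
  Utica→S2: 40 × 4 = 160
  Utica→S4: 50 × 10 = 500
Total cost = 1625.
So Joplin→S3 carries 35 units.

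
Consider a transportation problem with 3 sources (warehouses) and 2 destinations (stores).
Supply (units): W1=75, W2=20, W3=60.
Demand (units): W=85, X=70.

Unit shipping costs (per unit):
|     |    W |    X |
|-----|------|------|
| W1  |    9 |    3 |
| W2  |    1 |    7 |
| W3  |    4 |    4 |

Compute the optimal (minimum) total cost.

515

One minimum-cost allocation:
  W1 to W: 5 × 9 = 45
  W1 to X: 70 × 3 = 210
  W2 to W: 20 × 1 = 20
  W3 to W: 60 × 4 = 240
Total = 45 + 210 + 20 + 240 = 515.
(Supply check: W1 ships 75; W2 ships 20; W3 ships 60.)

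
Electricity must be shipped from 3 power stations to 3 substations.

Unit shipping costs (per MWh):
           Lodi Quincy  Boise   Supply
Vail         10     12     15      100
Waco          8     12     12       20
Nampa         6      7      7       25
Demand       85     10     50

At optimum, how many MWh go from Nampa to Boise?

25

Optimal shipments:
  Vail to Lodi: 85 × 10 = 850
  Vail to Quincy: 10 × 12 = 120
  Vail to Boise: 5 × 15 = 75
  Waco to Boise: 20 × 12 = 240
  Nampa to Boise: 25 × 7 = 175
Total cost = 1460.
So Nampa→Boise carries 25 MWh.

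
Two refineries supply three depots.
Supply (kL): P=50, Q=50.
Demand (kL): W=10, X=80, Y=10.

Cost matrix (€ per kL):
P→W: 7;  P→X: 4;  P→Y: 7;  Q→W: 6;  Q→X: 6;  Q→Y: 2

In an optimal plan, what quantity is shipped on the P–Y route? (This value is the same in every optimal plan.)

The minimum-cost plan:
  P–X: 50 kL
  Q–W: 10 kL
  Q–X: 30 kL
  Q–Y: 10 kL
Total cost = €460.
The route P→Y is not used.

0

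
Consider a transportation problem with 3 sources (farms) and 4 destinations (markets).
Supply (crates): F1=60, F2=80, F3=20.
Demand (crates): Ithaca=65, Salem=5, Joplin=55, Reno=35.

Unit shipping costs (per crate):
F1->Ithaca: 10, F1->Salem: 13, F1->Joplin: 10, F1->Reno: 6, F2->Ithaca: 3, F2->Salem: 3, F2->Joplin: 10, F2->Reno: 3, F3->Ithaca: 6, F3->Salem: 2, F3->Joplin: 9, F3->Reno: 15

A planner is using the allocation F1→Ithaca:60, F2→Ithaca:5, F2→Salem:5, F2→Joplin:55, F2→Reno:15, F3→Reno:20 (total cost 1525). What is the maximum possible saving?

Current plan cost = 60·10 + 5·3 + 5·3 + 55·10 + 15·3 + 20·15 = 1525.
Optimal plan:
  F1->Joplin: 40 × 10 = 400
  F1->Reno: 20 × 6 = 120
  F2->Ithaca: 65 × 3 = 195
  F2->Reno: 15 × 3 = 45
  F3->Salem: 5 × 2 = 10
  F3->Joplin: 15 × 9 = 135
Optimal cost = 905.
Saving = 1525 − 905 = 620.

620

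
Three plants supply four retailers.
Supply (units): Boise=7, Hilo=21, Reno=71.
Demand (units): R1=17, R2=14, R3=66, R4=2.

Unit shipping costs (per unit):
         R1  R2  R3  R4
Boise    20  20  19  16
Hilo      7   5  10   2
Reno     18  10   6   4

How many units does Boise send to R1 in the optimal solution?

Solving gives:
  Boise→R1: 7 × 20 = 140
  Hilo→R1: 10 × 7 = 70
  Hilo→R2: 11 × 5 = 55
  Reno→R2: 3 × 10 = 30
  Reno→R3: 66 × 6 = 396
  Reno→R4: 2 × 4 = 8
Total cost = 699.
So Boise→R1 carries 7 units.

7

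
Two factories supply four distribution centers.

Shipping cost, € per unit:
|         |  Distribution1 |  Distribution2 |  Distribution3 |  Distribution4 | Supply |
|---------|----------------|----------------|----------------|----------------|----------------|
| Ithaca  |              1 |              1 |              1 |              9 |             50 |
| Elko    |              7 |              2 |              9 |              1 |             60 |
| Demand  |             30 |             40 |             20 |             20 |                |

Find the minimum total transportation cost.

150

Optimal allocation:
  Ithaca→Distribution1: 30 pallets
  Ithaca→Distribution3: 20 pallets
  Elko→Distribution2: 40 pallets
  Elko→Distribution4: 20 pallets
Total cost = €150.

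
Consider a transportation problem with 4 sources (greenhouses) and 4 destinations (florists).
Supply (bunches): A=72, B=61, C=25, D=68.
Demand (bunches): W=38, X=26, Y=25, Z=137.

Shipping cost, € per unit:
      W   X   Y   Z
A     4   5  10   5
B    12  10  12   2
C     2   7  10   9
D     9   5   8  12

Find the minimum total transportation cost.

An optimal shipping plan:
  A–Z: 72 × €5 = €360
  B–Z: 61 × €2 = €122
  C–W: 25 × €2 = €50
  D–W: 13 × €9 = €117
  D–X: 26 × €5 = €130
  D–Y: 25 × €8 = €200
  D–Z: 4 × €12 = €48
Total = 360 + 122 + 50 + 117 + 130 + 200 + 48 = €1027.
(Supply check: A ships 72; B ships 61; C ships 25; D ships 68.)

1027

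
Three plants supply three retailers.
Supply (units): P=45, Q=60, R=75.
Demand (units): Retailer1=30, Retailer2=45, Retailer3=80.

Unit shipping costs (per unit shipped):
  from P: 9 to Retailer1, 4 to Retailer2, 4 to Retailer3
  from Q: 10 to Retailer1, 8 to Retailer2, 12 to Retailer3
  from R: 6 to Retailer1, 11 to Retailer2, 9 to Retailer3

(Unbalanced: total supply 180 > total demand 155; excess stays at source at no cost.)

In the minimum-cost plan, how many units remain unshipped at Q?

15

An optimal plan:
  P–Retailer3: 45 × 4 = 180
  Q–Retailer2: 45 × 8 = 360
  R–Retailer1: 30 × 6 = 180
  R–Retailer3: 35 × 9 = 315
Total cost = 1035.
Q ships 45 of its 60, leaving 15.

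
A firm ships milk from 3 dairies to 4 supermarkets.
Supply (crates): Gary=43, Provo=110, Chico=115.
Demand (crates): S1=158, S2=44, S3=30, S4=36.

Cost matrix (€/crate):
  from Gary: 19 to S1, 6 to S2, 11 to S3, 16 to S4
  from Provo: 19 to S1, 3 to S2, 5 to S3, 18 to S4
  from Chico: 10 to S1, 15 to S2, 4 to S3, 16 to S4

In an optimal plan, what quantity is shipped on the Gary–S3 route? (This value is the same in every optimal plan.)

0

The minimum-cost plan:
  Gary to S1: 7 × €19 = €133
  Gary to S4: 36 × €16 = €576
  Provo to S1: 36 × €19 = €684
  Provo to S2: 44 × €3 = €132
  Provo to S3: 30 × €5 = €150
  Chico to S1: 115 × €10 = €1150
Total cost = €2825.
The route Gary→S3 is not used.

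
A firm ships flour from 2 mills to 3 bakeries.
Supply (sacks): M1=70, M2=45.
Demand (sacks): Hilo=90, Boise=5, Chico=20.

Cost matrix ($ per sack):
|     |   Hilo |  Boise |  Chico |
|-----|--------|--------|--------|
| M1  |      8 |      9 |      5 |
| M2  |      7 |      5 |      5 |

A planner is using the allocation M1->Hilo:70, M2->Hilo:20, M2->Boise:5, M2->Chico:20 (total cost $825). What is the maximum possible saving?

20

Current plan cost = 70·8 + 20·7 + 5·5 + 20·5 = $825.
Optimal plan:
  M1→Hilo: 50 sacks
  M1→Chico: 20 sacks
  M2→Hilo: 40 sacks
  M2→Boise: 5 sacks
Optimal cost = $805.
Saving = 825 − 805 = $20.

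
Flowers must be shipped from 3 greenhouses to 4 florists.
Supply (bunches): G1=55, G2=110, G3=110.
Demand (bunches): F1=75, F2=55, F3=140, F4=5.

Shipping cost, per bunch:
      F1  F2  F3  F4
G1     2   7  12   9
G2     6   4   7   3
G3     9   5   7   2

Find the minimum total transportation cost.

A cheapest plan:
  G1–F1: 55 × 2 = 110
  G2–F1: 20 × 6 = 120
  G2–F2: 55 × 4 = 220
  G2–F3: 35 × 7 = 245
  G3–F3: 105 × 7 = 735
  G3–F4: 5 × 2 = 10
Total = 110 + 120 + 220 + 245 + 735 + 10 = 1440.

1440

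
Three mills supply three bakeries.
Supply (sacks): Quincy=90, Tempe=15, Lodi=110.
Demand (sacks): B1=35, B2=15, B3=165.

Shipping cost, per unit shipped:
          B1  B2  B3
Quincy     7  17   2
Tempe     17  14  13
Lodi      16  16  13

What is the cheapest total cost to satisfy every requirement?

1925

A cheapest plan:
  Quincy–B3: 90 × 2 = 180
  Tempe–B2: 15 × 14 = 210
  Lodi–B1: 35 × 16 = 560
  Lodi–B3: 75 × 13 = 975
Total = 180 + 210 + 560 + 975 = 1925.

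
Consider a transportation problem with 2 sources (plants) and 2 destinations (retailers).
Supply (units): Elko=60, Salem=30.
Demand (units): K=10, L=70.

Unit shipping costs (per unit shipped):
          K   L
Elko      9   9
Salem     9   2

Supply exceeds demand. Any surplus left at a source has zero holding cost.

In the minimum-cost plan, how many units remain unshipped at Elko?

10

An optimal plan:
  Elko->K: 10 × 9 = 90
  Elko->L: 40 × 9 = 360
  Salem->L: 30 × 2 = 60
Total cost = 510.
Elko ships 50 of its 60, leaving 10.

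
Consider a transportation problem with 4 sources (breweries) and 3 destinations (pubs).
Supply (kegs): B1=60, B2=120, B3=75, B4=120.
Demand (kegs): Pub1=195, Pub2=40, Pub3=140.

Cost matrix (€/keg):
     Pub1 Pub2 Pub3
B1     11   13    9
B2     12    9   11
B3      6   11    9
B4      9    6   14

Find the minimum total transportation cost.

3310

An optimal shipping plan:
  B1->Pub3: 60 kegs
  B2->Pub1: 40 kegs
  B2->Pub3: 80 kegs
  B3->Pub1: 75 kegs
  B4->Pub1: 80 kegs
  B4->Pub2: 40 kegs
Total cost = €3310.
(Supply check: B1 ships 60; B2 ships 120; B3 ships 75; B4 ships 120.)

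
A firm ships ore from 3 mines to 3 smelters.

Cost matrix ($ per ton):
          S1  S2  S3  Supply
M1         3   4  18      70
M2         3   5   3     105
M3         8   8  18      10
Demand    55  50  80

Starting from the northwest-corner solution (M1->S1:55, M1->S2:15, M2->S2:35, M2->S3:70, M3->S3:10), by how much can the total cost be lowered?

145

Current plan cost = 55·3 + 15·4 + 35·5 + 70·3 + 10·18 = $790.
Optimal plan:
  M1 to S1: 30 tons
  M1 to S2: 40 tons
  M2 to S1: 25 tons
  M2 to S3: 80 tons
  M3 to S2: 10 tons
Optimal cost = $645.
Saving = 790 − 645 = $145.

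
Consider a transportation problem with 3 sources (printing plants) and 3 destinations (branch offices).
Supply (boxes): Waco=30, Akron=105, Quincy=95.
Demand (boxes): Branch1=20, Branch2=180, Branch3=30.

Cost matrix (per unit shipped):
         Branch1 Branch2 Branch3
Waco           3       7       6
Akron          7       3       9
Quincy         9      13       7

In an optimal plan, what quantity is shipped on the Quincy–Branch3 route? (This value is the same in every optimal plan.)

The minimum-cost plan:
  Waco–Branch2: 30 × 7 = 210
  Akron–Branch2: 105 × 3 = 315
  Quincy–Branch1: 20 × 9 = 180
  Quincy–Branch2: 45 × 13 = 585
  Quincy–Branch3: 30 × 7 = 210
Total cost = 1500.
So Quincy→Branch3 carries 30 boxes.

30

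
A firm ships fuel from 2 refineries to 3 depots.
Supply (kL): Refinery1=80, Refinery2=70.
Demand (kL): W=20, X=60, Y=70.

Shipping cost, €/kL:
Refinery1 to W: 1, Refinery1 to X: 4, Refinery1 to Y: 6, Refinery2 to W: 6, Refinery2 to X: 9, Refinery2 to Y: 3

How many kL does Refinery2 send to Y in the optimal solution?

Optimal shipments:
  Refinery1→W: 20 kL
  Refinery1→X: 60 kL
  Refinery2→Y: 70 kL
Total cost = €470.
So Refinery2→Y carries 70 kL.

70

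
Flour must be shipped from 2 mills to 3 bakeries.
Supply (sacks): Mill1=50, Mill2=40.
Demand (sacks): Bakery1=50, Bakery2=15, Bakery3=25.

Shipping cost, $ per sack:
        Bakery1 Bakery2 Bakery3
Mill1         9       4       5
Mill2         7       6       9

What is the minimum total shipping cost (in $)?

555

An optimal shipping plan:
  Mill1 to Bakery1: 10 × $9 = $90
  Mill1 to Bakery2: 15 × $4 = $60
  Mill1 to Bakery3: 25 × $5 = $125
  Mill2 to Bakery1: 40 × $7 = $280
Total = 90 + 60 + 125 + 280 = $555.
(Supply check: Mill1 ships 50; Mill2 ships 40.)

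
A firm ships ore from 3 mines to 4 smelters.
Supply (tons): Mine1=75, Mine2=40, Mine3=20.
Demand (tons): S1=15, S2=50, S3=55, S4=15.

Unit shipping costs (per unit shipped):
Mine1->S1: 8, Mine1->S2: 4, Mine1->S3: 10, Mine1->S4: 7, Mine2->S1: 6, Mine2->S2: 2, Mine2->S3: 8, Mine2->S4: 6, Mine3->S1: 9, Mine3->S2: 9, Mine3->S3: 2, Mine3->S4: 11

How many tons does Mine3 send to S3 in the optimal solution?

20

Solving gives:
  Mine1–S2: 50 × 4 = 200
  Mine1–S3: 10 × 10 = 100
  Mine1–S4: 15 × 7 = 105
  Mine2–S1: 15 × 6 = 90
  Mine2–S3: 25 × 8 = 200
  Mine3–S3: 20 × 2 = 40
Total cost = 735.
So Mine3→S3 carries 20 tons.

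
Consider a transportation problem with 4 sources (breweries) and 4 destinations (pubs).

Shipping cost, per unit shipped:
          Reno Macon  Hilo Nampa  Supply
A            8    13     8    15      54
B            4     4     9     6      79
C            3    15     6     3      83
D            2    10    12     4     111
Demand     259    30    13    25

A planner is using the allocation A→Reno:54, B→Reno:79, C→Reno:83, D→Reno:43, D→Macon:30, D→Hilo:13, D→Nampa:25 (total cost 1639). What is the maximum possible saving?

Current plan cost = 54·8 + 79·4 + 83·3 + 43·2 + 30·10 + 13·12 + 25·4 = 1639.
Optimal plan:
  A->Reno: 41 kegs
  A->Hilo: 13 kegs
  B->Reno: 49 kegs
  B->Macon: 30 kegs
  C->Reno: 58 kegs
  C->Nampa: 25 kegs
  D->Reno: 111 kegs
Optimal cost = 1219.
Saving = 1639 − 1219 = 420.

420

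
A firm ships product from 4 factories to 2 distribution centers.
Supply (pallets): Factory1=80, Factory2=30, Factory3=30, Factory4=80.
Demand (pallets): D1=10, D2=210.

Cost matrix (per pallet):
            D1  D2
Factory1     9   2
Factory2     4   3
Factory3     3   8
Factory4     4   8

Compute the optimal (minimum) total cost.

1080

An optimal shipping plan:
  Factory1 to D2: 80 × 2 = 160
  Factory2 to D2: 30 × 3 = 90
  Factory3 to D1: 10 × 3 = 30
  Factory3 to D2: 20 × 8 = 160
  Factory4 to D2: 80 × 8 = 640
Total = 160 + 90 + 30 + 160 + 640 = 1080.
(Supply check: Factory1 ships 80; Factory2 ships 30; Factory3 ships 30; Factory4 ships 80.)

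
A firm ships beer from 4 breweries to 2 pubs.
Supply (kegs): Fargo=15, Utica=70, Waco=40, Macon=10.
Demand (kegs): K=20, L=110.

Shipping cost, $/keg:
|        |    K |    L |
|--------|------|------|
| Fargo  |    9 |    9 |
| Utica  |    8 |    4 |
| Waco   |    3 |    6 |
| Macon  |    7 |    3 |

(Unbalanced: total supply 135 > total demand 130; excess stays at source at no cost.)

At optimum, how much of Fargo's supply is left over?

5

Minimum-cost shipments:
  Fargo–L: 10 × $9 = $90
  Utica–L: 70 × $4 = $280
  Waco–K: 20 × $3 = $60
  Waco–L: 20 × $6 = $120
  Macon–L: 10 × $3 = $30
Total cost = $580.
Fargo ships 10 of its 15, leaving 5.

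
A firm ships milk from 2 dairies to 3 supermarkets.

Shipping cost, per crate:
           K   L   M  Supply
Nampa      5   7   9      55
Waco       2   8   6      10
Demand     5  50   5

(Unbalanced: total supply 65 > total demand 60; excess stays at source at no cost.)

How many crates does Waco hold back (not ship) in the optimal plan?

0

Minimum-cost shipments:
  Nampa→L: 50 × 7 = 350
  Waco→K: 5 × 2 = 10
  Waco→M: 5 × 6 = 30
Total cost = 390.
Waco ships 10 of its 10, leaving 0.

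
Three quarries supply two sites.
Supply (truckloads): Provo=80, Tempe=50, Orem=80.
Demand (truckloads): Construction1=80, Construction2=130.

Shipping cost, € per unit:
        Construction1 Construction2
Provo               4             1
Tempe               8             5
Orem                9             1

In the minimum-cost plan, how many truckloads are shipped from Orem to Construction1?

0

The minimum-cost plan:
  Provo->Construction1: 80 × €4 = €320
  Tempe->Construction2: 50 × €5 = €250
  Orem->Construction2: 80 × €1 = €80
Total cost = €650.
The route Orem→Construction1 is not used.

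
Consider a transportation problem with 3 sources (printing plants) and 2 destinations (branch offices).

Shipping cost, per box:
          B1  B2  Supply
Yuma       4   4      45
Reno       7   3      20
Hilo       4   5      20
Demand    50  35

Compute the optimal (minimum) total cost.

320

An optimal shipping plan:
  Yuma->B1: 30 × 4 = 120
  Yuma->B2: 15 × 4 = 60
  Reno->B2: 20 × 3 = 60
  Hilo->B1: 20 × 4 = 80
Total = 120 + 60 + 60 + 80 = 320.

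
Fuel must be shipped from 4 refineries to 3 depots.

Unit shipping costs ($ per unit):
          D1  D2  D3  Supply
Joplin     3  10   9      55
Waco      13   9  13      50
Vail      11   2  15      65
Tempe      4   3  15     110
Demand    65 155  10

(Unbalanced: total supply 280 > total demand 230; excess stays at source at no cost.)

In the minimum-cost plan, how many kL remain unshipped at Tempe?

0

An optimal plan:
  Joplin to D1: 45 kL
  Joplin to D3: 10 kL
  Vail to D2: 65 kL
  Tempe to D1: 20 kL
  Tempe to D2: 90 kL
Total cost = $705.
Tempe ships 110 of its 110, leaving 0.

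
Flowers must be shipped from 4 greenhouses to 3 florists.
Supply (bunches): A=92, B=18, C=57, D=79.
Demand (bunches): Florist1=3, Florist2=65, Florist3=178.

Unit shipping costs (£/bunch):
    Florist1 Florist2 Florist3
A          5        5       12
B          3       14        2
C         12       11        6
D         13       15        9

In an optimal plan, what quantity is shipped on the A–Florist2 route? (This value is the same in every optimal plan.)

65

The minimum-cost plan:
  A->Florist1: 3 × £5 = £15
  A->Florist2: 65 × £5 = £325
  A->Florist3: 24 × £12 = £288
  B->Florist3: 18 × £2 = £36
  C->Florist3: 57 × £6 = £342
  D->Florist3: 79 × £9 = £711
Total cost = £1717.
So A→Florist2 carries 65 bunches.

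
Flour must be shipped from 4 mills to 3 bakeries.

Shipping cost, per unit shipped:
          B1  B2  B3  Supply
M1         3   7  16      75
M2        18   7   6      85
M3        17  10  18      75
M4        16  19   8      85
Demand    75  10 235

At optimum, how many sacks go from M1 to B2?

The minimum-cost plan:
  M1→B1: 75 × 3 = 225
  M2→B3: 85 × 6 = 510
  M3→B2: 10 × 10 = 100
  M3→B3: 65 × 18 = 1170
  M4→B3: 85 × 8 = 680
Total cost = 2685.
The route M1→B2 is not used.

0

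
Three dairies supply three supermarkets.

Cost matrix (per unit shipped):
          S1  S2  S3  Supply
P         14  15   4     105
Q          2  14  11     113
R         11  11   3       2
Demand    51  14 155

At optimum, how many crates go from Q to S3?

48

Solving gives:
  P–S3: 105 crates
  Q–S1: 51 crates
  Q–S2: 14 crates
  Q–S3: 48 crates
  R–S3: 2 crates
Total cost = 1252.
So Q→S3 carries 48 crates.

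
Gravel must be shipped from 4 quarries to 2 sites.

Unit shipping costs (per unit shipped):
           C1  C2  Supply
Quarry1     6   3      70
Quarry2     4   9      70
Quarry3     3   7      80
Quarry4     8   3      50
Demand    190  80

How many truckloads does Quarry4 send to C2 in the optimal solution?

Solving gives:
  Quarry1–C1: 40 truckloads
  Quarry1–C2: 30 truckloads
  Quarry2–C1: 70 truckloads
  Quarry3–C1: 80 truckloads
  Quarry4–C2: 50 truckloads
Total cost = 1000.
So Quarry4→C2 carries 50 truckloads.

50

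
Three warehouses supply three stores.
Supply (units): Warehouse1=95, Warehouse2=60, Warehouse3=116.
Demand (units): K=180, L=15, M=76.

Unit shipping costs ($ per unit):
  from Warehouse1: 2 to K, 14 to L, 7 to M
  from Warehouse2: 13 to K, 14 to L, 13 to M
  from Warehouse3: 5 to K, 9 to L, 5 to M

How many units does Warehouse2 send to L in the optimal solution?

15

Solving gives:
  Warehouse1→K: 95 × $2 = $190
  Warehouse2→K: 45 × $13 = $585
  Warehouse2→L: 15 × $14 = $210
  Warehouse3→K: 40 × $5 = $200
  Warehouse3→M: 76 × $5 = $380
Total cost = $1565.
So Warehouse2→L carries 15 units.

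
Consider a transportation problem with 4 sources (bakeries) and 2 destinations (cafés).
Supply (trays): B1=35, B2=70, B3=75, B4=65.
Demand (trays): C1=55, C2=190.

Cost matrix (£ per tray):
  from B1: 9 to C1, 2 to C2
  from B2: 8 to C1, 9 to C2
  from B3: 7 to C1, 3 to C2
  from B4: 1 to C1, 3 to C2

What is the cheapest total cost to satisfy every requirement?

1010

An optimal shipping plan:
  B1->C2: 35 × £2 = £70
  B2->C2: 70 × £9 = £630
  B3->C2: 75 × £3 = £225
  B4->C1: 55 × £1 = £55
  B4->C2: 10 × £3 = £30
Total = 70 + 630 + 225 + 55 + 30 = £1010.
(Supply check: B1 ships 35; B2 ships 70; B3 ships 75; B4 ships 65.)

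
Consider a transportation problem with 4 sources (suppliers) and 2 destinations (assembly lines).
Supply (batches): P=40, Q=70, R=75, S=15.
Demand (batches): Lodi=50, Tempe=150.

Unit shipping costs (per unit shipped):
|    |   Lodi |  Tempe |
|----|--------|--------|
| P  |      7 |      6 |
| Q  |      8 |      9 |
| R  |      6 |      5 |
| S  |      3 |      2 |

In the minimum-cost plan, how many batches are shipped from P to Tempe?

40

Solving gives:
  P→Tempe: 40 × 6 = 240
  Q→Lodi: 50 × 8 = 400
  Q→Tempe: 20 × 9 = 180
  R→Tempe: 75 × 5 = 375
  S→Tempe: 15 × 2 = 30
Total cost = 1225.
So P→Tempe carries 40 batches.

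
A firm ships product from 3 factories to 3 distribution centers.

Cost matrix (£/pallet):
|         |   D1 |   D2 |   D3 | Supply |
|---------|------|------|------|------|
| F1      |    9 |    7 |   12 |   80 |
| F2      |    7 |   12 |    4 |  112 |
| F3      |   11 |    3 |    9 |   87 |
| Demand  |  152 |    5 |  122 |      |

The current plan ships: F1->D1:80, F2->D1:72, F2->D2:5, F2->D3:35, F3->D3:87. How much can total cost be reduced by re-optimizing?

Current plan cost = 80·9 + 72·7 + 5·12 + 35·4 + 87·9 = £2207.
Optimal plan:
  F1–D1: 80 × £9 = £720
  F2–D3: 112 × £4 = £448
  F3–D1: 72 × £11 = £792
  F3–D2: 5 × £3 = £15
  F3–D3: 10 × £9 = £90
Optimal cost = £2065.
Saving = 2207 − 2065 = £142.

142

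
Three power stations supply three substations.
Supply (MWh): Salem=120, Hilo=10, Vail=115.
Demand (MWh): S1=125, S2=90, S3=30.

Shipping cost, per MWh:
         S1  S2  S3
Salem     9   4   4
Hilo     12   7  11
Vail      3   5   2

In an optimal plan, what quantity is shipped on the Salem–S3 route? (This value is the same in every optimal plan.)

The minimum-cost plan:
  Salem→S2: 90 × 4 = 360
  Salem→S3: 30 × 4 = 120
  Hilo→S1: 10 × 12 = 120
  Vail→S1: 115 × 3 = 345
Total cost = 945.
So Salem→S3 carries 30 MWh.

30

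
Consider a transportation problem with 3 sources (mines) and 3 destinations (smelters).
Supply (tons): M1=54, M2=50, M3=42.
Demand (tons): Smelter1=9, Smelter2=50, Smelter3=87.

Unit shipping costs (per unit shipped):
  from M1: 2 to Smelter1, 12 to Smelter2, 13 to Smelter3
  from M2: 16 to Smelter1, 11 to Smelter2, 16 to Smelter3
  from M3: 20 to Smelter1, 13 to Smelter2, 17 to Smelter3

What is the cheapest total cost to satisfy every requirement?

1867

One minimum-cost allocation:
  M1–Smelter1: 9 × 2 = 18
  M1–Smelter3: 45 × 13 = 585
  M2–Smelter2: 50 × 11 = 550
  M3–Smelter3: 42 × 17 = 714
Total = 18 + 585 + 550 + 714 = 1867.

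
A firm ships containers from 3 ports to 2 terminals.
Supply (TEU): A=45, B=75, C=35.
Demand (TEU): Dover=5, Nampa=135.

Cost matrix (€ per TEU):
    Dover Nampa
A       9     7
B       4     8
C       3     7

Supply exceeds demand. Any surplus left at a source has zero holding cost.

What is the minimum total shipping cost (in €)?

An optimal shipping plan:
  A to Nampa: 45 × €7 = €315
  B to Dover: 5 × €4 = €20
  B to Nampa: 55 × €8 = €440
  C to Nampa: 35 × €7 = €245
Total = 315 + 20 + 440 + 245 = €1020.
(Supply check: A ships 45; B ships 60; C ships 35.)

1020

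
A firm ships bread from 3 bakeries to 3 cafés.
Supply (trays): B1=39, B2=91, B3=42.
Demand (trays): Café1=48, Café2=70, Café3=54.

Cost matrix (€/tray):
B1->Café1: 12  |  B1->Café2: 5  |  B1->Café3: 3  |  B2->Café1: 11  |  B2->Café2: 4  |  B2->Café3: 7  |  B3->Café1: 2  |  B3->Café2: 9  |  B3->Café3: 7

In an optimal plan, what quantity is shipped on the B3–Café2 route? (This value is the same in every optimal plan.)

The minimum-cost plan:
  B1 to Café3: 39 × €3 = €117
  B2 to Café1: 6 × €11 = €66
  B2 to Café2: 70 × €4 = €280
  B2 to Café3: 15 × €7 = €105
  B3 to Café1: 42 × €2 = €84
Total cost = €652.
The route B3→Café2 is not used.

0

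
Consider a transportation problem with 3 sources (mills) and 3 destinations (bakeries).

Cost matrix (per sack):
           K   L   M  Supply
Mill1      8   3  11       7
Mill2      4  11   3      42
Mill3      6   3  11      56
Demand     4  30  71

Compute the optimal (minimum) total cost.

559

A cheapest plan:
  Mill1->M: 7 × 11 = 77
  Mill2->M: 42 × 3 = 126
  Mill3->K: 4 × 6 = 24
  Mill3->L: 30 × 3 = 90
  Mill3->M: 22 × 11 = 242
Total = 77 + 126 + 24 + 90 + 242 = 559.
(Supply check: Mill1 ships 7; Mill2 ships 42; Mill3 ships 56.)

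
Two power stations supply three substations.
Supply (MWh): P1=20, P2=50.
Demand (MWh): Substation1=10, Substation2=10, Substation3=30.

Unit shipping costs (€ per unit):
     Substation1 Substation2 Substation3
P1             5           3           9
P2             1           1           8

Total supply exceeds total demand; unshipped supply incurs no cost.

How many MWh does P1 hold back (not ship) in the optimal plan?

Minimum-cost shipments:
  P2–Substation1: 10 × €1 = €10
  P2–Substation2: 10 × €1 = €10
  P2–Substation3: 30 × €8 = €240
Total cost = €260.
P1 ships 0 of its 20, leaving 20.

20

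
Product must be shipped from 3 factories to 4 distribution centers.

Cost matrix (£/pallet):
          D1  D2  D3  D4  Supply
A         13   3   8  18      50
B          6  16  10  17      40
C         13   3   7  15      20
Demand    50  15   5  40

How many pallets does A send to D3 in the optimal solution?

Optimal shipments:
  A–D1: 10 × £13 = £130
  A–D2: 15 × £3 = £45
  A–D3: 5 × £8 = £40
  A–D4: 20 × £18 = £360
  B–D1: 40 × £6 = £240
  C–D4: 20 × £15 = £300
Total cost = £1115.
So A→D3 carries 5 pallets.

5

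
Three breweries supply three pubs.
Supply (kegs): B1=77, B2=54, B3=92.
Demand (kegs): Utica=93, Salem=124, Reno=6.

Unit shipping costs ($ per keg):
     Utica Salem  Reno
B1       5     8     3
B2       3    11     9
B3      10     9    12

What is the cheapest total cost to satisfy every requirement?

One minimum-cost allocation:
  B1–Utica: 39 × $5 = $195
  B1–Salem: 32 × $8 = $256
  B1–Reno: 6 × $3 = $18
  B2–Utica: 54 × $3 = $162
  B3–Salem: 92 × $9 = $828
Total = 195 + 256 + 18 + 162 + 828 = $1459.
(Supply check: B1 ships 77; B2 ships 54; B3 ships 92.)

1459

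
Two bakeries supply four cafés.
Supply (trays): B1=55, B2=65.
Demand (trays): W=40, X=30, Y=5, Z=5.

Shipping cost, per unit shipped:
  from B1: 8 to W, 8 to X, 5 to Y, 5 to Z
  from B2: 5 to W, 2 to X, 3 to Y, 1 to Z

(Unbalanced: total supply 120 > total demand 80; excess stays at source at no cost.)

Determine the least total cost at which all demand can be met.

320

An optimal shipping plan:
  B1 to W: 10 × 8 = 80
  B1 to Y: 5 × 5 = 25
  B2 to W: 30 × 5 = 150
  B2 to X: 30 × 2 = 60
  B2 to Z: 5 × 1 = 5
Total = 80 + 25 + 150 + 60 + 5 = 320.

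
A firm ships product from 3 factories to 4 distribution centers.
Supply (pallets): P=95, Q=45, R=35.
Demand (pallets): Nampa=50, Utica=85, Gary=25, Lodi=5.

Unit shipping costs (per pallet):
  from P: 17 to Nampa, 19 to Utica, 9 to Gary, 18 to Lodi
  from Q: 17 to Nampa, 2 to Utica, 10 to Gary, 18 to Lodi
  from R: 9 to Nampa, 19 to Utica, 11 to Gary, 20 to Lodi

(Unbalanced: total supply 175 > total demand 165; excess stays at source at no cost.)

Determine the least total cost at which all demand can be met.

1735

An optimal shipping plan:
  P to Nampa: 15 × 17 = 255
  P to Utica: 40 × 19 = 760
  P to Gary: 25 × 9 = 225
  P to Lodi: 5 × 18 = 90
  Q to Utica: 45 × 2 = 90
  R to Nampa: 35 × 9 = 315
Total = 255 + 760 + 225 + 90 + 90 + 315 = 1735.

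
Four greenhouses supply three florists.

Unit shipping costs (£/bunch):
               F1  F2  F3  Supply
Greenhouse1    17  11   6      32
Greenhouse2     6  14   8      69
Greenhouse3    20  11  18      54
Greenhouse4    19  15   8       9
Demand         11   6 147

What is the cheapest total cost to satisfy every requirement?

1724

An optimal shipping plan:
  Greenhouse1 to F3: 32 × £6 = £192
  Greenhouse2 to F1: 11 × £6 = £66
  Greenhouse2 to F3: 58 × £8 = £464
  Greenhouse3 to F2: 6 × £11 = £66
  Greenhouse3 to F3: 48 × £18 = £864
  Greenhouse4 to F3: 9 × £8 = £72
Total = 192 + 66 + 464 + 66 + 864 + 72 = £1724.
(Supply check: Greenhouse1 ships 32; Greenhouse2 ships 69; Greenhouse3 ships 54; Greenhouse4 ships 9.)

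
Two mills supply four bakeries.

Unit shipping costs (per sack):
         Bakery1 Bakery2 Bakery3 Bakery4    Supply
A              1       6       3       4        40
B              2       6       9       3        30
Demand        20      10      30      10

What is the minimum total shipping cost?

210

Optimal allocation:
  A->Bakery1: 10 sacks
  A->Bakery3: 30 sacks
  B->Bakery1: 10 sacks
  B->Bakery2: 10 sacks
  B->Bakery4: 10 sacks
Total cost = 210.
(Supply check: A ships 40; B ships 30.)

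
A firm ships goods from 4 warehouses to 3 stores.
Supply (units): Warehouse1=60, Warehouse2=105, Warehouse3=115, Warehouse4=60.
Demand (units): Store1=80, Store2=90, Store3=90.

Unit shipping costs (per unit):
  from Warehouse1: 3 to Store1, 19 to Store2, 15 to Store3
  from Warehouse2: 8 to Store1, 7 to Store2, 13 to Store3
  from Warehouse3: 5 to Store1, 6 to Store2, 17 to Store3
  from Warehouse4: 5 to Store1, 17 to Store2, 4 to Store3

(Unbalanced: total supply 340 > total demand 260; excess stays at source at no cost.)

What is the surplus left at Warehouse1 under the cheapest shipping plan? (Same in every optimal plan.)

Minimum-cost shipments:
  Warehouse1 to Store1: 60 × 3 = 180
  Warehouse2 to Store3: 30 × 13 = 390
  Warehouse3 to Store1: 20 × 5 = 100
  Warehouse3 to Store2: 90 × 6 = 540
  Warehouse4 to Store3: 60 × 4 = 240
Total cost = 1450.
Warehouse1 ships 60 of its 60, leaving 0.

0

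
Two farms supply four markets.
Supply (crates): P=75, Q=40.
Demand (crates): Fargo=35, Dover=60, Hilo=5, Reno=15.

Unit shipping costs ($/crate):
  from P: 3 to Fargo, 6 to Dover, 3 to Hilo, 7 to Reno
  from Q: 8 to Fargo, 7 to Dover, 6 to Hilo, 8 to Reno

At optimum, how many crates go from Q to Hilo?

0

Optimal shipments:
  P→Fargo: 35 crates
  P→Dover: 20 crates
  P→Hilo: 5 crates
  P→Reno: 15 crates
  Q→Dover: 40 crates
Total cost = $625.
The route Q→Hilo is not used.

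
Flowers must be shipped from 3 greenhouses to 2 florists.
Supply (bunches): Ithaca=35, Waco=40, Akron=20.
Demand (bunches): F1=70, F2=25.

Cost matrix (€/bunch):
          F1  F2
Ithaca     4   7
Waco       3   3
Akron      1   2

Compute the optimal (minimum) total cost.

280

One minimum-cost allocation:
  Ithaca to F1: 35 × €4 = €140
  Waco to F1: 15 × €3 = €45
  Waco to F2: 25 × €3 = €75
  Akron to F1: 20 × €1 = €20
Total = 140 + 45 + 75 + 20 = €280.
(Supply check: Ithaca ships 35; Waco ships 40; Akron ships 20.)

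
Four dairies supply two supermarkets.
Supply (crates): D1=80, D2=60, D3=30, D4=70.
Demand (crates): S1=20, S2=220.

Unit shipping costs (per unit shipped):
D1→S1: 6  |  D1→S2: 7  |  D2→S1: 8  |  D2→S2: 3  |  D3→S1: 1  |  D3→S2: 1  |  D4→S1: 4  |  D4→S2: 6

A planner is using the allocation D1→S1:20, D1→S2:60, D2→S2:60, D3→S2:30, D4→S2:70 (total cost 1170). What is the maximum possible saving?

Current plan cost = 20·6 + 60·7 + 60·3 + 30·1 + 70·6 = 1170.
Optimal plan:
  D1→S2: 80 × 7 = 560
  D2→S2: 60 × 3 = 180
  D3→S2: 30 × 1 = 30
  D4→S1: 20 × 4 = 80
  D4→S2: 50 × 6 = 300
Optimal cost = 1150.
Saving = 1170 − 1150 = 20.

20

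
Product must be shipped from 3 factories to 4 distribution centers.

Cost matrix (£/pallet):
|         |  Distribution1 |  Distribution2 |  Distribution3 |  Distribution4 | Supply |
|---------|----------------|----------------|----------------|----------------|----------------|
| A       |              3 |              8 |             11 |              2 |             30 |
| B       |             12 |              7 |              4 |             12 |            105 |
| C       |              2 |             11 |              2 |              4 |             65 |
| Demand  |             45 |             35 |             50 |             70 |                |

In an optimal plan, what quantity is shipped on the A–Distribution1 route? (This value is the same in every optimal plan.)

0

Solving gives:
  A to Distribution4: 30 × £2 = £60
  B to Distribution2: 35 × £7 = £245
  B to Distribution3: 50 × £4 = £200
  B to Distribution4: 20 × £12 = £240
  C to Distribution1: 45 × £2 = £90
  C to Distribution4: 20 × £4 = £80
Total cost = £915.
The route A→Distribution1 is not used.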